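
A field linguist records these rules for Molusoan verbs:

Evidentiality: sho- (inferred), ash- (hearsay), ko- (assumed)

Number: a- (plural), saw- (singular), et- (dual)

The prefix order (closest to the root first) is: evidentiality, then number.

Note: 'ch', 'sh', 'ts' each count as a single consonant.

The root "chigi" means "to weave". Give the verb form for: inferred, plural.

Attach evidentiality inferred sho- → shochigi.
Attach number plural a- → ashochigi.

ashochigi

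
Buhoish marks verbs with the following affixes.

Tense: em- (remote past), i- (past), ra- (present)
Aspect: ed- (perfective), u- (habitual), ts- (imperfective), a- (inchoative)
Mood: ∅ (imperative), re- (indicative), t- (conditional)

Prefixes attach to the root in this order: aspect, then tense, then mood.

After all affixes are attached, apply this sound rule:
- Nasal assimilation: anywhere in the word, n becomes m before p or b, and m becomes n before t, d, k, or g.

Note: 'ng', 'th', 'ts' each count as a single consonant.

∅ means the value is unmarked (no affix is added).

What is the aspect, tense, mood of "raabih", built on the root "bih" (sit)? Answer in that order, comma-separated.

inchoative, present, imperative

Segment: ra-a-bih.
aspect: a- → inchoative.
tense: ra- → present.
mood: ∅ → imperative.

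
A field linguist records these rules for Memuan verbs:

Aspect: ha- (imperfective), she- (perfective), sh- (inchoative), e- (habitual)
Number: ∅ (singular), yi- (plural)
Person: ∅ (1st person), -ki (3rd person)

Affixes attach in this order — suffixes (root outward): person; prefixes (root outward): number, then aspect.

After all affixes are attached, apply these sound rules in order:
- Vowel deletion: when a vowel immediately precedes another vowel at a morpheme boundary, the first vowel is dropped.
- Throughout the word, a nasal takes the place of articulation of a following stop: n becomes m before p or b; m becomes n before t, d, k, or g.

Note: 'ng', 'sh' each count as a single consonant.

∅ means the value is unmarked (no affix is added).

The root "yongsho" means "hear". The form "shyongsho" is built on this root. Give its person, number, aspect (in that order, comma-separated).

1st person, singular, inchoative

Segment: sh-yongsho.
person: ∅ → 1st person.
number: ∅ → singular.
aspect: sh- → inchoative.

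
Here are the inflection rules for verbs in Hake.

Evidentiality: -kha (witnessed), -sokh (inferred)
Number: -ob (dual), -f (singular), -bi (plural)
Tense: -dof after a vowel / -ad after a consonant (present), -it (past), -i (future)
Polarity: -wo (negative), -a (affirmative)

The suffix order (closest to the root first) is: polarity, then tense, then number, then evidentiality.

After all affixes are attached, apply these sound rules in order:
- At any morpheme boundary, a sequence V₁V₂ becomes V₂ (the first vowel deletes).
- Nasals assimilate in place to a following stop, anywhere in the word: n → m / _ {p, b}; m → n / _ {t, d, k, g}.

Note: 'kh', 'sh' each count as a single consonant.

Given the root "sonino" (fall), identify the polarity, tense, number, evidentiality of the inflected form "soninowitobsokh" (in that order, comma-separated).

Segment: sonino-wo-it-ob-sokh.
polarity: -wo → negative.
tense: -it → past.
number: -ob → dual.
evidentiality: -sokh → inferred.

negative, past, dual, inferred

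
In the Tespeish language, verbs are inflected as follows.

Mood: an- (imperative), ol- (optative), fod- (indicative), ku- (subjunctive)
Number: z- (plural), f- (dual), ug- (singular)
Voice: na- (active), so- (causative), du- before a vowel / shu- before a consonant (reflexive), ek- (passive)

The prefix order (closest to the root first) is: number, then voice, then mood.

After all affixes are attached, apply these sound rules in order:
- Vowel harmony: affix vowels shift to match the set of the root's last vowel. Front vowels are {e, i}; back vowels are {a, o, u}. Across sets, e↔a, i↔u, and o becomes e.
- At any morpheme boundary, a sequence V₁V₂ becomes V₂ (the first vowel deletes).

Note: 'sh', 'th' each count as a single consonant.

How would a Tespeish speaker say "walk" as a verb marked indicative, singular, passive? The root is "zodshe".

fedekigzodshe

Attach number singular ug- → ugzodshe.
Attach voice passive ek- → ekugzodshe.
Attach mood indicative fod- → fodekugzodshe.
Apply vowel harmony: fodekugzodshe → fedekigzodshe.
Vowel deletion: no change.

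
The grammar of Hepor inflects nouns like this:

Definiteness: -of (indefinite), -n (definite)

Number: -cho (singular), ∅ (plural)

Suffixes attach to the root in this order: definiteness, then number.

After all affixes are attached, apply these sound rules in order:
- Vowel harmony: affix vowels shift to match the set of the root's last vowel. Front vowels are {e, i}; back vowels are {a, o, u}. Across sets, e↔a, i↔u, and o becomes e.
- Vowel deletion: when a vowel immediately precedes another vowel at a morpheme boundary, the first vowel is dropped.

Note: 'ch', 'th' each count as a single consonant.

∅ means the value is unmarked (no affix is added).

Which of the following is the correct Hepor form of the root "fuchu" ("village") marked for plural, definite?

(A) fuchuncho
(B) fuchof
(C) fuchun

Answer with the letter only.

C

Attach definiteness definite -n → fuchun.
number = plural: zero marking, form stays fuchun.
Vowel harmony: no change.
Vowel deletion: no change.
So the correct form is fuchun, option (C).
(B) fuchof is wrong: it uses indefinite instead of definite for definiteness.
(A) fuchuncho is wrong: it uses singular instead of plural for number.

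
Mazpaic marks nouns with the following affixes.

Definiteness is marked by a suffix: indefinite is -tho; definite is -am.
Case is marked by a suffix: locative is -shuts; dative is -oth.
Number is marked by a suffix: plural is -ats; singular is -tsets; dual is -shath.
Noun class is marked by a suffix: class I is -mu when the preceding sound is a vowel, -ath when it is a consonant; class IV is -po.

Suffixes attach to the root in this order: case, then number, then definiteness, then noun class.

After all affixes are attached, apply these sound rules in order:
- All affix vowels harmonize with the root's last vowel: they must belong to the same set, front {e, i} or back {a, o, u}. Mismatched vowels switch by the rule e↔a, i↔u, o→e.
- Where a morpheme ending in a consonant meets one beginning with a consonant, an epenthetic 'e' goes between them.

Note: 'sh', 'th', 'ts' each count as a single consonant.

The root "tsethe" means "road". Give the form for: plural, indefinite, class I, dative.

tsetheethetsethemi

Attach case dative -oth → tsetheoth.
Attach number plural -ats → tsetheothats.
Attach definiteness indefinite -tho → tsetheothatstho.
Attach noun class class I -mu (after vowel 'o') → tsetheothatsthomu.
Apply vowel harmony: tsetheothatsthomu → tsetheethetsthemi.
Apply epenthesis: tsetheethetsthemi → tsetheethetsethemi.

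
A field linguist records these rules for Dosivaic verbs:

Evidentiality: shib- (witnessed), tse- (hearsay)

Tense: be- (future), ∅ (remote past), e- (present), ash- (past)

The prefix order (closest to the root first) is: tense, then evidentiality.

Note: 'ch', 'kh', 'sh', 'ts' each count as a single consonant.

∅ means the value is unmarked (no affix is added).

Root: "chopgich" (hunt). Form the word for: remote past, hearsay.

tsechopgich

tense = remote past: zero marking, form stays chopgich.
Attach evidentiality hearsay tse- → tsechopgich.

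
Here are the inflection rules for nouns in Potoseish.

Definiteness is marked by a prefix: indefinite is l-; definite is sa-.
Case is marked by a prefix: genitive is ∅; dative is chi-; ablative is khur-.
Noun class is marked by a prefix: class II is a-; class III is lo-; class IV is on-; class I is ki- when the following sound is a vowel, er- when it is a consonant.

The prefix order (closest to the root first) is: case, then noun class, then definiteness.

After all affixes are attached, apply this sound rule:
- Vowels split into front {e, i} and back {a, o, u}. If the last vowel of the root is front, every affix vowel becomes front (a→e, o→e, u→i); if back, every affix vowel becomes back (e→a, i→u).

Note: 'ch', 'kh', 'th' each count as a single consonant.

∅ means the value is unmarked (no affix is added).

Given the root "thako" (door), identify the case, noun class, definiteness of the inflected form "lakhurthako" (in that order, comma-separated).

Segment: l-a-khur-thako.
case: khur- → ablative.
noun class: a- → class II.
definiteness: l- → indefinite.

ablative, class II, indefinite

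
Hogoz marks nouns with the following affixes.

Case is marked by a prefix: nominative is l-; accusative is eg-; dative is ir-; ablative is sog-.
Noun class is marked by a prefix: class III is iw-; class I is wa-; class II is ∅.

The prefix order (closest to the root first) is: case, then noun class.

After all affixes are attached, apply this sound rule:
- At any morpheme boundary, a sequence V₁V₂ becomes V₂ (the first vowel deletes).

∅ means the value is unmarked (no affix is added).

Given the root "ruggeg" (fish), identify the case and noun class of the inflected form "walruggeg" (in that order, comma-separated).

Segment: wa-l-ruggeg.
case: l- → nominative.
noun class: wa- → class I.

nominative, class I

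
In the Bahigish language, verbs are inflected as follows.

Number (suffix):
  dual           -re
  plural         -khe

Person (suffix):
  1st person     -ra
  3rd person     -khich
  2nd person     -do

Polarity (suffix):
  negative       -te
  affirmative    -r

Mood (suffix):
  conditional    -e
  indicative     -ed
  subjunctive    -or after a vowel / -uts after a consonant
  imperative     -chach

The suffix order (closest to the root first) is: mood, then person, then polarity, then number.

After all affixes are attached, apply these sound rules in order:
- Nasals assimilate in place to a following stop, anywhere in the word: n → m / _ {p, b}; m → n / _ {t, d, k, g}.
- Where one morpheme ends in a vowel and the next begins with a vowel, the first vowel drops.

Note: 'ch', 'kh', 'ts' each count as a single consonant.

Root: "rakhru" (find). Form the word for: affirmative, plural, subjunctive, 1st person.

Attach mood subjunctive -or (after vowel 'u') → rakhruor.
Attach person 1st person -ra → rakhruorra.
Attach polarity affirmative -r → rakhruorrar.
Attach number plural -khe → rakhruorrarkhe.
Nasal assimilation: no change.
Apply vowel deletion: rakhruorrarkhe → rakhrorrarkhe.

rakhrorrarkhe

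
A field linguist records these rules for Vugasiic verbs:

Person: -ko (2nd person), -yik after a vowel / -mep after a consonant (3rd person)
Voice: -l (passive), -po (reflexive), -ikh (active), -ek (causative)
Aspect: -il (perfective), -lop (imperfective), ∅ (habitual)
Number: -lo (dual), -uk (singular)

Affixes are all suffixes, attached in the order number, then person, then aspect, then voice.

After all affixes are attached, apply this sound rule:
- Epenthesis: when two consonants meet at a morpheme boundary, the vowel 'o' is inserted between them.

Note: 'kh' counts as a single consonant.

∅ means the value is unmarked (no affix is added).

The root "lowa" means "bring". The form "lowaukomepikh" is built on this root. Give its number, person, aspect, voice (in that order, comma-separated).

Segment: lowa-uk-mep-ikh.
number: -uk → singular.
person: -yik/mep → 3rd person.
aspect: ∅ → habitual.
voice: -ikh → active.

singular, 3rd person, habitual, active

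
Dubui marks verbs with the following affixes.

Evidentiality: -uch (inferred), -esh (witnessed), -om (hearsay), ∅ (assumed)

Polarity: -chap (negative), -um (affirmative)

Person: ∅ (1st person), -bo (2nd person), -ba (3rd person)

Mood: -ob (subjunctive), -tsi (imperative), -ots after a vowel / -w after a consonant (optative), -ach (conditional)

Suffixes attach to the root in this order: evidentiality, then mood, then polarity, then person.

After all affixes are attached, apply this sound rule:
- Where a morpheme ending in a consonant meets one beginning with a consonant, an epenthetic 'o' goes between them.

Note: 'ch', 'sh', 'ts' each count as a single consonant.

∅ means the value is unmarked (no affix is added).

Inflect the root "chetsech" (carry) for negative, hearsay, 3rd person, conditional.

chetsechomachochapoba

Attach evidentiality hearsay -om → chetsechom.
Attach mood conditional -ach → chetsechomach.
Attach polarity negative -chap → chetsechomachchap.
Attach person 3rd person -ba → chetsechomachchapba.
Apply epenthesis: chetsechomachchapba → chetsechomachochapoba.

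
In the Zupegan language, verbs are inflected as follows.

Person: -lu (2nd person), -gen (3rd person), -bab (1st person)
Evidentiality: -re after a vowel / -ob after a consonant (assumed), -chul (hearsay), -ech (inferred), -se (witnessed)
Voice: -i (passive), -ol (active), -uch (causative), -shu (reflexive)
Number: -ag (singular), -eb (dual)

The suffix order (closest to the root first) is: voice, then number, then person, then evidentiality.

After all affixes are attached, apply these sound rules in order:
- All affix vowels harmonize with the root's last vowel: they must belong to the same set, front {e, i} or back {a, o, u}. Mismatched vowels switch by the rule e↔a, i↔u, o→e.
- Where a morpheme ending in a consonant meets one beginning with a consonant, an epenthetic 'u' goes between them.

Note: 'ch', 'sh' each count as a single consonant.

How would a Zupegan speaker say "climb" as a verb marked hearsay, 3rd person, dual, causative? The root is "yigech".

yigechichebugenuchil

Attach voice causative -uch → yigechuch.
Attach number dual -eb → yigechucheb.
Attach person 3rd person -gen → yigechuchebgen.
Attach evidentiality hearsay -chul → yigechuchebgenchul.
Apply vowel harmony: yigechuchebgenchul → yigechichebgenchil.
Apply epenthesis: yigechichebgenchil → yigechichebugenuchil.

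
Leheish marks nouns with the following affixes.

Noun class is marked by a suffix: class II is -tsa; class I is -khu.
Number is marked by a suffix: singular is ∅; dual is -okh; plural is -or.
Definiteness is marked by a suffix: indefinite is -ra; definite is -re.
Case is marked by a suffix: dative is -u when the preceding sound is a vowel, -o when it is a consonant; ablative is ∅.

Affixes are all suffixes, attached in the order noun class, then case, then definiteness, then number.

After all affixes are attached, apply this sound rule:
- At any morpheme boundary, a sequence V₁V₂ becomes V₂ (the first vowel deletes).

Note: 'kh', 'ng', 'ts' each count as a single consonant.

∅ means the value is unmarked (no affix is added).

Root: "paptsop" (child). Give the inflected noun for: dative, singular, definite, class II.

paptsoptsure

Attach noun class class II -tsa → paptsoptsa.
Attach case dative -u (after vowel 'a') → paptsoptsau.
Attach definiteness definite -re → paptsoptsaure.
number = singular: zero marking, form stays paptsoptsaure.
Apply vowel deletion: paptsoptsaure → paptsoptsure.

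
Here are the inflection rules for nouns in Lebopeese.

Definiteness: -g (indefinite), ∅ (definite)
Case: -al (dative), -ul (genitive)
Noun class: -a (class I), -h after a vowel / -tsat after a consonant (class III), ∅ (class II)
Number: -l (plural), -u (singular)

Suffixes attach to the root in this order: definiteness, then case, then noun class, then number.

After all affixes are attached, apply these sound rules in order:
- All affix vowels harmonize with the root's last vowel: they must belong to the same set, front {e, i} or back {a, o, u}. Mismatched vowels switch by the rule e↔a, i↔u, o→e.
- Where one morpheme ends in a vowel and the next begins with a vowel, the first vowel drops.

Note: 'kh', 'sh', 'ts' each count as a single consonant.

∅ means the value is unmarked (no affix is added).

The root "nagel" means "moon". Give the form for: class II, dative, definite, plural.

nagelell

definiteness = definite: zero marking, form stays nagel.
Attach case dative -al → nagelal.
noun class = class II: zero marking, form stays nagelal.
Attach number plural -l → nagelall.
Apply vowel harmony: nagelall → nagelell.
Vowel deletion: no change.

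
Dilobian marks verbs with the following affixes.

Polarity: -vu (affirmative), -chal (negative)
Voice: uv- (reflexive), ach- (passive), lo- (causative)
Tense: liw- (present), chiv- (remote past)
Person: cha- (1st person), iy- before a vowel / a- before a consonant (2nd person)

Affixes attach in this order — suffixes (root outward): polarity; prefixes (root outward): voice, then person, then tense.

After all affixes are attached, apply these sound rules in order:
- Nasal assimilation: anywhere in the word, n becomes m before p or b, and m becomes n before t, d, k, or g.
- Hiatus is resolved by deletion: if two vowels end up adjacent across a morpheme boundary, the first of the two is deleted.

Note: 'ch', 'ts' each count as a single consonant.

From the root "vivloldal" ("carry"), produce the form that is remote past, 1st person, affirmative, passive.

chivchachvivloldalvu

Attach polarity affirmative -vu → vivloldalvu.
Attach voice passive ach- → achvivloldalvu.
Attach person 1st person cha- → chaachvivloldalvu.
Attach tense remote past chiv- → chivchaachvivloldalvu.
Nasal assimilation: no change.
Apply vowel deletion: chivchaachvivloldalvu → chivchachvivloldalvu.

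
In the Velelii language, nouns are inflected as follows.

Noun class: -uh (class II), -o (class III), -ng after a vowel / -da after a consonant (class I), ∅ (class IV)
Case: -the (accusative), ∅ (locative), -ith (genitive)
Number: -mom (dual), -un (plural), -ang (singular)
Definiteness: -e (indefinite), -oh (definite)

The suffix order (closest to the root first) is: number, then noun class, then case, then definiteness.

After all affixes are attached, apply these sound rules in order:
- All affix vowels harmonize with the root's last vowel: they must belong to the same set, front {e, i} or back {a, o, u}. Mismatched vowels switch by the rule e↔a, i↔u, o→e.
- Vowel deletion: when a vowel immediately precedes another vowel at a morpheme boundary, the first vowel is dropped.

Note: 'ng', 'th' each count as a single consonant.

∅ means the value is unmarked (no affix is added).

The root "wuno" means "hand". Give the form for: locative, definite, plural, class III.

wununoh

Attach number plural -un → wunoun.
Attach noun class class III -o → wunouno.
case = locative: zero marking, form stays wunouno.
Attach definiteness definite -oh → wunounooh.
Vowel harmony: no change.
Apply vowel deletion: wunounooh → wununoh.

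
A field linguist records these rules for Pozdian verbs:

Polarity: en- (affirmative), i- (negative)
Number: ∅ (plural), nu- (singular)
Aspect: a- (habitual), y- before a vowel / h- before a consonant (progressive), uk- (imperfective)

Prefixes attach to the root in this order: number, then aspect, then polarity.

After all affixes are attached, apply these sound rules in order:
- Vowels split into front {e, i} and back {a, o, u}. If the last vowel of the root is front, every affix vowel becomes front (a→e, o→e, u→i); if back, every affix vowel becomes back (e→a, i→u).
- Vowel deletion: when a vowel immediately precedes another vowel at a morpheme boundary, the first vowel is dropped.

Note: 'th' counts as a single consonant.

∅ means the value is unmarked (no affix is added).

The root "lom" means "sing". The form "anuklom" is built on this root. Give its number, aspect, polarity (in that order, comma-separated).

plural, imperfective, affirmative

Segment: en-uk-lom.
number: ∅ → plural.
aspect: uk- → imperfective.
polarity: en- → affirmative.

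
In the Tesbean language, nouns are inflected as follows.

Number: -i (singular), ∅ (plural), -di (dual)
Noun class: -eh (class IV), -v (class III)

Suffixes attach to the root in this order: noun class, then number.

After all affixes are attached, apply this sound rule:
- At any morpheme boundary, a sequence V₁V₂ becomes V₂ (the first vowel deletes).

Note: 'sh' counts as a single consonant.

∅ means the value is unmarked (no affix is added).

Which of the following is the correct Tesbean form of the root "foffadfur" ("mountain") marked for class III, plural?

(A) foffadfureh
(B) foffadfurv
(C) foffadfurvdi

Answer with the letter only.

Attach noun class class III -v → foffadfurv.
number = plural: zero marking, form stays foffadfurv.
Vowel deletion: no change.
So the correct form is foffadfurv, option (B).
(C) foffadfurvdi is wrong: it uses dual instead of plural for number.
(A) foffadfureh is wrong: it uses class IV instead of class III for noun class.

B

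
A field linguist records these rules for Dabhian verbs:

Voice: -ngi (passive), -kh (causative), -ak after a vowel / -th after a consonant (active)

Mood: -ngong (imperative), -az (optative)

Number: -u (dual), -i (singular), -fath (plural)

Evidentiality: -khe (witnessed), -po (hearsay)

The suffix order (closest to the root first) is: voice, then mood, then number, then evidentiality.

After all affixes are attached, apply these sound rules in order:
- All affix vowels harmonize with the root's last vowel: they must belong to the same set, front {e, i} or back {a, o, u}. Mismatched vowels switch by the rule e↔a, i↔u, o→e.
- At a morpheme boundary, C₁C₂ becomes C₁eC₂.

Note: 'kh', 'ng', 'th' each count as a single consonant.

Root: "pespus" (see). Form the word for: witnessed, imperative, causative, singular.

Attach voice causative -kh → pespuskh.
Attach mood imperative -ngong → pespuskhngong.
Attach number singular -i → pespuskhngongi.
Attach evidentiality witnessed -khe → pespuskhngongikhe.
Apply vowel harmony: pespuskhngongikhe → pespuskhngongukha.
Apply epenthesis: pespuskhngongukha → pespusekhengongukha.

pespusekhengongukha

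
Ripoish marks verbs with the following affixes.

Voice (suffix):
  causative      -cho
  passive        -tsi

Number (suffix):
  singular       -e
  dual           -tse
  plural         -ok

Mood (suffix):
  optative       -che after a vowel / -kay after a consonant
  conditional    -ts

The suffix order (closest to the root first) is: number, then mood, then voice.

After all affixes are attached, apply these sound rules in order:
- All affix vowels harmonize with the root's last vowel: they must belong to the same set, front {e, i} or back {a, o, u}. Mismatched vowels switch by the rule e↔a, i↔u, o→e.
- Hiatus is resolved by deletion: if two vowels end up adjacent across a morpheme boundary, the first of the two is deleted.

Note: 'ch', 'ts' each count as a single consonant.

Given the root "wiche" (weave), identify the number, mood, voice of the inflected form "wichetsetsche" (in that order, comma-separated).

dual, conditional, causative

Segment: wiche-tse-ts-cho.
number: -tse → dual.
mood: -ts → conditional.
voice: -cho → causative.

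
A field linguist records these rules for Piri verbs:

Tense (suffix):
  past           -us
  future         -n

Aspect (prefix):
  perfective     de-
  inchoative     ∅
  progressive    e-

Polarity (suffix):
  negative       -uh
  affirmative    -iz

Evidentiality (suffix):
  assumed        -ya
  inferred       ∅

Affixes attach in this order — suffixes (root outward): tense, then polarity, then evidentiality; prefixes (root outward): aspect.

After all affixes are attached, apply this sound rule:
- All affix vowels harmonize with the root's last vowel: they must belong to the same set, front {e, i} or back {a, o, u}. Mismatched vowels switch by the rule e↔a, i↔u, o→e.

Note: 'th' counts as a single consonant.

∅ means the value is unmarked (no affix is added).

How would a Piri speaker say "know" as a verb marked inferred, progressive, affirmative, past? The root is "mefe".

Attach tense past -us → mefeus.
Attach polarity affirmative -iz → mefeusiz.
Attach aspect progressive e- → emefeusiz.
evidentiality = inferred: zero marking, form stays emefeusiz.
Apply vowel harmony: emefeusiz → emefeisiz.

emefeisiz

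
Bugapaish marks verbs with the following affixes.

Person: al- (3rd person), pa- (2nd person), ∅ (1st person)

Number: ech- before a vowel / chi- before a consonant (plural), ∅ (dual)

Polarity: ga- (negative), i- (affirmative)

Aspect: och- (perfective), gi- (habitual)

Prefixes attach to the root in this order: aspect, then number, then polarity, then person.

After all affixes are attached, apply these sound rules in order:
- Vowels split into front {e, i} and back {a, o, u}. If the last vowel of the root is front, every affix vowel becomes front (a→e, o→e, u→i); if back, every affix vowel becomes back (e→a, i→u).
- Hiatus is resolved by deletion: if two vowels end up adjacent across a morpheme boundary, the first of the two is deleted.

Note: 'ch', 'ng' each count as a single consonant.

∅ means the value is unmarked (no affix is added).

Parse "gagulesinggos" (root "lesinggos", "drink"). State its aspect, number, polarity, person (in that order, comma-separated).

Segment: ga-gi-lesinggos.
aspect: gi- → habitual.
number: ∅ → dual.
polarity: ga- → negative.
person: ∅ → 1st person.

habitual, dual, negative, 1st person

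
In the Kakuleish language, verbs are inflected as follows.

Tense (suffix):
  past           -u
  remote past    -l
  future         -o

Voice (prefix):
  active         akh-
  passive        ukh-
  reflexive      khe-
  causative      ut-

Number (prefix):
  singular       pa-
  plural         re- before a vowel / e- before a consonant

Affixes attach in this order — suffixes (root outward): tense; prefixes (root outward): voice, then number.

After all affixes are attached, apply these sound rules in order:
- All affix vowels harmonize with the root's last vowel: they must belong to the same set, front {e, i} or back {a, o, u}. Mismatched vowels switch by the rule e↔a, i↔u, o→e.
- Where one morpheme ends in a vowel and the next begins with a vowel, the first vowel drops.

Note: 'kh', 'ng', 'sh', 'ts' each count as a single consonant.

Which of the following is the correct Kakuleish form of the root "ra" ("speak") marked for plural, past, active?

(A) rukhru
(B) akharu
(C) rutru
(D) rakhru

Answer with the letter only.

Attach voice active akh- → akhra.
Attach tense past -u → akhrau.
Attach number plural re- (before vowel 'a') → reakhrau.
Apply vowel harmony: reakhrau → raakhrau.
Apply vowel deletion: raakhrau → rakhru.
So the correct form is rakhru, option (D).
(B) akharu is wrong: it has the affixes in the wrong order.
(C) rutru is wrong: it uses causative instead of active for voice.
(A) rukhru is wrong: it uses passive instead of active for voice.

D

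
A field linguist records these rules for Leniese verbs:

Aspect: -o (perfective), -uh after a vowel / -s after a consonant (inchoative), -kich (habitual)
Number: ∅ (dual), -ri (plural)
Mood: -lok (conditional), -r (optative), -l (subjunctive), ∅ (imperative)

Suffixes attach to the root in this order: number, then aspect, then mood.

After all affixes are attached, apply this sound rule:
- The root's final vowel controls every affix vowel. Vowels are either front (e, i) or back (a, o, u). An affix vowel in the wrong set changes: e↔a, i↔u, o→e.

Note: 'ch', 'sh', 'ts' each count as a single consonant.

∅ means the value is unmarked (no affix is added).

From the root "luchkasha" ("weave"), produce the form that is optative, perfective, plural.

Attach number plural -ri → luchkashari.
Attach aspect perfective -o → luchkashario.
Attach mood optative -r → luchkasharior.
Apply vowel harmony: luchkasharior → luchkasharuor.

luchkasharuor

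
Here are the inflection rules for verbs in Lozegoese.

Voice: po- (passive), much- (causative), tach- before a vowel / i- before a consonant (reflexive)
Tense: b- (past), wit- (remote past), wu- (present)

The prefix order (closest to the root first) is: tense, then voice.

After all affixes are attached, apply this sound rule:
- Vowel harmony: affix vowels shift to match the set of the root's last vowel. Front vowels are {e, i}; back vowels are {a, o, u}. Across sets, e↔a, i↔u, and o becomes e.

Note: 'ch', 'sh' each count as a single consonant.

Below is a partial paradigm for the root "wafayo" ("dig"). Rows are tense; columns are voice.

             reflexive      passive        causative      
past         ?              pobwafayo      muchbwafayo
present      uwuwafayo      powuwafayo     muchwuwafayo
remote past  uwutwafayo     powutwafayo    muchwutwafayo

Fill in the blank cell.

ubwafayo

Attach tense past b- → bwafayo.
Attach voice reflexive i- (before consonant 'b') → ibwafayo.
Apply vowel harmony: ibwafayo → ubwafayo.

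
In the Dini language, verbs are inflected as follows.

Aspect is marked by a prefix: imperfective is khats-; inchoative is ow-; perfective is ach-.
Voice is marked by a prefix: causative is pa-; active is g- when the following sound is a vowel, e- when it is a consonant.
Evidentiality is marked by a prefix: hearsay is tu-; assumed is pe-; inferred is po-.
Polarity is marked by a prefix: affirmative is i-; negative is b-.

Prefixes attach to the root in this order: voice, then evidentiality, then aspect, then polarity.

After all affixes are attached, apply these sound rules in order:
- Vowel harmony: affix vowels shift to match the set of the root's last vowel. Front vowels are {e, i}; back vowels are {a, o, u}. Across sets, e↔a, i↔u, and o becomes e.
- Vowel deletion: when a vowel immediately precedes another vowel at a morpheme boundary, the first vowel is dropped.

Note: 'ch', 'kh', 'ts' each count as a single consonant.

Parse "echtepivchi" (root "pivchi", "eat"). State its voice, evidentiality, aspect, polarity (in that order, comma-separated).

active, hearsay, perfective, affirmative

Segment: i-ach-tu-e-pivchi.
voice: g/e- → active.
evidentiality: tu- → hearsay.
aspect: ach- → perfective.
polarity: i- → affirmative.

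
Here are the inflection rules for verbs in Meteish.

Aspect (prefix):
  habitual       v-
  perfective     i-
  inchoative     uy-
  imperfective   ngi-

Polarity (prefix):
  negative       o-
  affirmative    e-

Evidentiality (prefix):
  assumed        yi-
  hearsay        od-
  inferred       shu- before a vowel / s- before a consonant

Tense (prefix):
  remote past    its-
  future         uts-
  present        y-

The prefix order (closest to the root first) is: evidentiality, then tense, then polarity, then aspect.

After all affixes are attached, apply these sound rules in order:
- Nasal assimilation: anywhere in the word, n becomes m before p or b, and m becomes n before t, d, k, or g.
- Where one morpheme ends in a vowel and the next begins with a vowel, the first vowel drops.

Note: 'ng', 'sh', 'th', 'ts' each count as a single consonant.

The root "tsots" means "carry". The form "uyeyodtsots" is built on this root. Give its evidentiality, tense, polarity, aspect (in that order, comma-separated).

Segment: uy-e-y-od-tsots.
evidentiality: od- → hearsay.
tense: y- → present.
polarity: e- → affirmative.
aspect: uy- → inchoative.

hearsay, present, affirmative, inchoative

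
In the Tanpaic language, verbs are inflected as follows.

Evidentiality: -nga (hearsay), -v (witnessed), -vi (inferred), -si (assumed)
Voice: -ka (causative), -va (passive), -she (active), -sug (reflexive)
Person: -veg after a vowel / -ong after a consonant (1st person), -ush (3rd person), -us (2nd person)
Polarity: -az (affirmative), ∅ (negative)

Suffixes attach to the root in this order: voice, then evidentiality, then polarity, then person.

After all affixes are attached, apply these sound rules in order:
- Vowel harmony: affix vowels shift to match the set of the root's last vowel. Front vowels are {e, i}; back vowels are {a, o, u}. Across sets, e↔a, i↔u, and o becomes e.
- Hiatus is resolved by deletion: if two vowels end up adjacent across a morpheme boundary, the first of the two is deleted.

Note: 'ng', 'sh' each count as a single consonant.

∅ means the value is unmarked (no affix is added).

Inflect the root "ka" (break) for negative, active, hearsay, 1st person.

kashangavag

Attach voice active -she → kashe.
Attach evidentiality hearsay -nga → kashenga.
polarity = negative: zero marking, form stays kashenga.
Attach person 1st person -veg (after vowel 'a') → kashengaveg.
Apply vowel harmony: kashengaveg → kashangavag.
Vowel deletion: no change.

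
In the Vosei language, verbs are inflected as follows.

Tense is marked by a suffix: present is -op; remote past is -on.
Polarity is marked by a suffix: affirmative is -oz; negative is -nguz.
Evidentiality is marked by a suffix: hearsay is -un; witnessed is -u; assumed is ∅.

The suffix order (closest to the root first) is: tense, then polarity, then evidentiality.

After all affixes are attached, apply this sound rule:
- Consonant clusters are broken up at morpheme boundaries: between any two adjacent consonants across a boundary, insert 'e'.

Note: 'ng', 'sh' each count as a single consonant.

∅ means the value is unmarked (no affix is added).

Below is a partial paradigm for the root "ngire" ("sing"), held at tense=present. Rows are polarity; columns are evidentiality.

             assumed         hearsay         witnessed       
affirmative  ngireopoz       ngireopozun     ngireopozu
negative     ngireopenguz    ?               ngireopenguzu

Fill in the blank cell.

Attach tense present -op → ngireop.
Attach polarity negative -nguz → ngireopnguz.
Attach evidentiality hearsay -un → ngireopnguzun.
Apply epenthesis: ngireopnguzun → ngireopenguzun.

ngireopenguzun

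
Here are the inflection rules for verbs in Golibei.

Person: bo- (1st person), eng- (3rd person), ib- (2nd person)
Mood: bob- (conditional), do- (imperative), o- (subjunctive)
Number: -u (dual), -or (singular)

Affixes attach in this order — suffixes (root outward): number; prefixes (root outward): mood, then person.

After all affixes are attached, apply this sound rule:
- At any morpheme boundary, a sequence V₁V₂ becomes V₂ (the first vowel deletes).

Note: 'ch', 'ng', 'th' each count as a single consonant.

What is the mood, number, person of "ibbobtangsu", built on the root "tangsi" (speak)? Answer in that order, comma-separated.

Segment: ib-bob-tangsi-u.
mood: bob- → conditional.
number: -u → dual.
person: ib- → 2nd person.

conditional, dual, 2nd person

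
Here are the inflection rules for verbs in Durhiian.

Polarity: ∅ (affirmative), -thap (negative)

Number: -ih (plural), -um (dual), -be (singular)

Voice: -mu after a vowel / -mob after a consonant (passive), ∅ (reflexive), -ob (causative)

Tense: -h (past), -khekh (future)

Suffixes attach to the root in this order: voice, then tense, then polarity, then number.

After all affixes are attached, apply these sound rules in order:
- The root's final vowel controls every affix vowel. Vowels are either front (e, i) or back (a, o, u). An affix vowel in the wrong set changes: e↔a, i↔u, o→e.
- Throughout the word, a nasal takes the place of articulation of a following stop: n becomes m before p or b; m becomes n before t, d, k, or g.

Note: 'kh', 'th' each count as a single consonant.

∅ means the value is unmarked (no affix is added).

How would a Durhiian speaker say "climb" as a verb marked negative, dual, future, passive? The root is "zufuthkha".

Attach voice passive -mu (after vowel 'a') → zufuthkhamu.
Attach tense future -khekh → zufuthkhamukhekh.
Attach polarity negative -thap → zufuthkhamukhekhthap.
Attach number dual -um → zufuthkhamukhekhthapum.
Apply vowel harmony: zufuthkhamukhekhthapum → zufuthkhamukhakhthapum.
Nasal assimilation: no change.

zufuthkhamukhakhthapum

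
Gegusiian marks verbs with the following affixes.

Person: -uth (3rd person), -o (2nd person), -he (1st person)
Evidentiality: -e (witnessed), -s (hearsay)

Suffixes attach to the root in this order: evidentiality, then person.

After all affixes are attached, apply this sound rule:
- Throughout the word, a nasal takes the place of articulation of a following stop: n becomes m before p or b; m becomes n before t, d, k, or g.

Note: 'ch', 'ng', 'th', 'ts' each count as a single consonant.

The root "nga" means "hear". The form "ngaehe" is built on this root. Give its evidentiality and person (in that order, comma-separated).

Segment: nga-e-he.
evidentiality: -e → witnessed.
person: -he → 1st person.

witnessed, 1st person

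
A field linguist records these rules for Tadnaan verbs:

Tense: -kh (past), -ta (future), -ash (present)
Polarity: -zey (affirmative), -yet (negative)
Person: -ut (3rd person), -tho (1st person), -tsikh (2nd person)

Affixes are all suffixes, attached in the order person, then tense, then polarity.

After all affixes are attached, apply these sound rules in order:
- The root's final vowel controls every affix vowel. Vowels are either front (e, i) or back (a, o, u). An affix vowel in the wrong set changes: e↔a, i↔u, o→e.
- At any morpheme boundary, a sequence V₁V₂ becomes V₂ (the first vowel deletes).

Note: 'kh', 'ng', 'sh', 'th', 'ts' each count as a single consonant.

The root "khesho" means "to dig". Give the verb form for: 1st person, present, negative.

kheshothashyat

Attach person 1st person -tho → kheshotho.
Attach tense present -ash → kheshothoash.
Attach polarity negative -yet → kheshothoashyet.
Apply vowel harmony: kheshothoashyet → kheshothoashyat.
Apply vowel deletion: kheshothoashyat → kheshothashyat.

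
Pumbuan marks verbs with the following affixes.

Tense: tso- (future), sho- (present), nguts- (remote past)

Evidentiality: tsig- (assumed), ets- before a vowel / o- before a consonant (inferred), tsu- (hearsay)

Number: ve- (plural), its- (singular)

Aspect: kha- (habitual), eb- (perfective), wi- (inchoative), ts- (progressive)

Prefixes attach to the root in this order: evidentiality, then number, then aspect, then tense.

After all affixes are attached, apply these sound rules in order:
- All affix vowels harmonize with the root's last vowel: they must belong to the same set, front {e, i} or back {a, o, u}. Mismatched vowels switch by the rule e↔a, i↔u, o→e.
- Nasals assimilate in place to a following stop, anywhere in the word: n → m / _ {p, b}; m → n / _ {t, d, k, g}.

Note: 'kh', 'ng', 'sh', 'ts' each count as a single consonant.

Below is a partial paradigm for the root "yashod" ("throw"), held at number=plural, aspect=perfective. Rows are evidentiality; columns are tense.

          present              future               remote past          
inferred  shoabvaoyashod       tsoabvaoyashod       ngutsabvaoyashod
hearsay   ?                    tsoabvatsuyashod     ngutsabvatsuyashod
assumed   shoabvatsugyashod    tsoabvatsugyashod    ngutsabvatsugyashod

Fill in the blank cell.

Attach evidentiality hearsay tsu- → tsuyashod.
Attach number plural ve- → vetsuyashod.
Attach aspect perfective eb- → ebvetsuyashod.
Attach tense present sho- → shoebvetsuyashod.
Apply vowel harmony: shoebvetsuyashod → shoabvatsuyashod.
Nasal assimilation: no change.

shoabvatsuyashod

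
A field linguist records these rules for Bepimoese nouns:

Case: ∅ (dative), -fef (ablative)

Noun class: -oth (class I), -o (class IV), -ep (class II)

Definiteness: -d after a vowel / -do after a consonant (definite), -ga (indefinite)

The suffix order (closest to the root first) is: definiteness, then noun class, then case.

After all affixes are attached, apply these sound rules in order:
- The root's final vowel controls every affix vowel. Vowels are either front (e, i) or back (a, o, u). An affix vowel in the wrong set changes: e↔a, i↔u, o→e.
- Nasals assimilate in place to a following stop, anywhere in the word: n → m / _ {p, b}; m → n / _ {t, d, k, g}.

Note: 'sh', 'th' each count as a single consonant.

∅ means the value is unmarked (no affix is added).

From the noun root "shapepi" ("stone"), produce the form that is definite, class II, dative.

Attach definiteness definite -d (after vowel 'i') → shapepid.
Attach noun class class II -ep → shapepidep.
case = dative: zero marking, form stays shapepidep.
Vowel harmony: no change.
Nasal assimilation: no change.

shapepidep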